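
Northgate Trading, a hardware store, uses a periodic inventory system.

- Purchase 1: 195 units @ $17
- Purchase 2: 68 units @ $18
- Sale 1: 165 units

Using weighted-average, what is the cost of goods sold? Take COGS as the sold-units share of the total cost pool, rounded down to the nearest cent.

Sale 1, sell 165: 165/263 × $4,539.00 → $2,847.66
Ending inventory (cost pool remaining) = $1,691.34

COGS = $2,847.66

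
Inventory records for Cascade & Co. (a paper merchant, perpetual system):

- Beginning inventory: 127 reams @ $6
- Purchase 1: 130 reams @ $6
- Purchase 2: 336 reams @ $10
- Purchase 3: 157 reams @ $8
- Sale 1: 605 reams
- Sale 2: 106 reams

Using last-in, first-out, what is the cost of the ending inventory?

Sale 1 (605) [LIFO — newest first]: 157 @ $8 + 336 @ $10 + 112 @ $6 = $5,288
Sale 2 (106) [LIFO — newest first]: 18 @ $6 + 88 @ $6 = $636
Total COGS = $5,288 + $636 = $5,924
Ending inventory: 39 @ $6 = $234

Ending inventory = $234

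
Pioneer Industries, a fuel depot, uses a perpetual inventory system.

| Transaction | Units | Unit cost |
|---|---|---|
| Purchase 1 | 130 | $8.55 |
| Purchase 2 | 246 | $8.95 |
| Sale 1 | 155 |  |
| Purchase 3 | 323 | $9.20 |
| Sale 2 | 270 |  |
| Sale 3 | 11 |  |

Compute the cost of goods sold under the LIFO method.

COGS = $3,972.45

Sale 1 (155) [LIFO — newest first]: 155 @ $8.95 = $1,387.25
Sale 2 (270) [LIFO — newest first]: 270 @ $9.20 = $2,484.00
Sale 3 (11) [LIFO — newest first]: 11 @ $9.20 = $101.20
Total COGS = $1,387.25 + $2,484.00 + $101.20 = $3,972.45
Ending inventory: 130 @ $8.55 + 91 @ $8.95 + 42 @ $9.20 = $2,312.35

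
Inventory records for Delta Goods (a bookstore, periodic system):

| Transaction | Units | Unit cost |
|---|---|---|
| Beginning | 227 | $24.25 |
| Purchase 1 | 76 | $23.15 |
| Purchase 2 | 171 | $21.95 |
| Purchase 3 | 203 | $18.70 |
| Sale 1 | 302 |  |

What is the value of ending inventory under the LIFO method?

Sale 1 (302) [LIFO — newest first]: 203 @ $18.70 + 99 @ $21.95 = $5,969.15
Ending inventory: 227 @ $24.25 + 76 @ $23.15 + 72 @ $21.95 = $8,844.55

Ending inventory = $8,844.55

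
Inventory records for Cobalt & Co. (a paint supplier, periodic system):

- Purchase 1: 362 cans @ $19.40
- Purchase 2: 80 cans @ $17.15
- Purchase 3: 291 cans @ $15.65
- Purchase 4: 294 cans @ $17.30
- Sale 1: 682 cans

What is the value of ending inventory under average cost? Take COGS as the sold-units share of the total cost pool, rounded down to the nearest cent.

Ending inventory = $6,058.55

Sale 1, sell 682: 682/1027 × $18,035.15 → $11,976.60
Ending inventory (cost pool remaining) = $6,058.55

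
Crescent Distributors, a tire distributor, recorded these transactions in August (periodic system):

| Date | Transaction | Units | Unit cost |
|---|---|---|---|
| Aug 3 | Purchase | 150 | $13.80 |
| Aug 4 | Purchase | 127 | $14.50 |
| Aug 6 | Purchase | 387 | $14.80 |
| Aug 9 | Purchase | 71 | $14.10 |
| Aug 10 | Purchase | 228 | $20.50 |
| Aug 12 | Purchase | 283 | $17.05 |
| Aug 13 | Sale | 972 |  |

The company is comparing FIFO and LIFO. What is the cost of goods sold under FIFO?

COGS = $15,467.65

FIFO COGS: 150 @ $13.80 + 127 @ $14.50 + 387 @ $14.80 + 71 @ $14.10 + 228 @ $20.50 + 9 @ $17.05 = $15,467.65
LIFO COGS: 283 @ $17.05 + 228 @ $20.50 + 71 @ $14.10 + 387 @ $14.80 + 3 @ $14.50 = $16,271.35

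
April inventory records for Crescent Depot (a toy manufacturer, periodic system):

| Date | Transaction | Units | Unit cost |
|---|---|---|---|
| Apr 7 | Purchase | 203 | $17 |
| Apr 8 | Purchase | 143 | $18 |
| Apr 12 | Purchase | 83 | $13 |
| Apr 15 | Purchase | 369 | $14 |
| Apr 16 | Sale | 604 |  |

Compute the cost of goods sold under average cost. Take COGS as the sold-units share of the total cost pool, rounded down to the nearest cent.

COGS = $9,287.06

Apr 16, sell 604: 604/798 × $12,270.00 → $9,287.06
Ending inventory (cost pool remaining) = $2,982.94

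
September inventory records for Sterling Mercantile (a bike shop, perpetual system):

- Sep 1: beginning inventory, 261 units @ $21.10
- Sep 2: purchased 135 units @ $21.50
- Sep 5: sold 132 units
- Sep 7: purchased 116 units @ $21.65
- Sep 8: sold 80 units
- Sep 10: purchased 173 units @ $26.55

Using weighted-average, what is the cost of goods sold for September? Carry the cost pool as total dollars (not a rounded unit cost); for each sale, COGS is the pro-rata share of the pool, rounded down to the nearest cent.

COGS = $4,512.21

After Sep 1: 261 on hand, pool $5,507.10 (≈ $21.1000 each)
After Sep 2: 396 on hand, pool $8,409.60 (≈ $21.2364 each)
Sep 5, sell 132: 132/396 × $8,409.60 → $2,803.20
After Sep 7: 380 on hand, pool $8,117.80 (≈ $21.3626 each)
Sep 8, sell 80: 80/380 × $8,117.80 → $1,709.01
After Sep 10: 473 on hand, pool $11,001.94 (≈ $23.2599 each)
Total COGS = $2,803.20 + $1,709.01 = $4,512.21
Ending inventory (cost pool remaining) = $11,001.94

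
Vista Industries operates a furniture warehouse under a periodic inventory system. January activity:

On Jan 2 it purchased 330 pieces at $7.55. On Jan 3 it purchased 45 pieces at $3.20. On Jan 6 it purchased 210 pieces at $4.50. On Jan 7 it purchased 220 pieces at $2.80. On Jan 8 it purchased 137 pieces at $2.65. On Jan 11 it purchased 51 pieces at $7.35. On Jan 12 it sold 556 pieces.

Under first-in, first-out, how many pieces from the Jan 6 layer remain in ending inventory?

29

Jan 12, 556 sold [FIFO — oldest first]: 330 @ $7.55 + 45 @ $3.20 + 181 @ $4.50 = $3,450.00
Ending inventory: 29 @ $4.50 + 220 @ $2.80 + 137 @ $2.65 + 51 @ $7.35 = $1,484.40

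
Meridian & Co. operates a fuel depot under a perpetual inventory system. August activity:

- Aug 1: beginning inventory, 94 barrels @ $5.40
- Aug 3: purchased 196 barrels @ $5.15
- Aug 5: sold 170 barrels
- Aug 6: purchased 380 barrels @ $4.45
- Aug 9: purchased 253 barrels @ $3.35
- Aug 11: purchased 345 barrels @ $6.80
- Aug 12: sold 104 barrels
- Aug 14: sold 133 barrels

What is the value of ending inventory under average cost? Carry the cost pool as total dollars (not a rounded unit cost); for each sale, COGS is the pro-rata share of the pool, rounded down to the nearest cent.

After Aug 1: 94 on hand, pool $507.60 (≈ $5.4000 each)
After Aug 3: 290 on hand, pool $1,517.00 (≈ $5.2310 each)
Aug 5, sell 170: 170/290 × $1,517.00 → $889.27
After Aug 6: 500 on hand, pool $2,318.73 (≈ $4.6375 each)
After Aug 9: 753 on hand, pool $3,166.28 (≈ $4.2049 each)
After Aug 11: 1098 on hand, pool $5,512.28 (≈ $5.0203 each)
Aug 12, sell 104: 104/1098 × $5,512.28 → $522.11
Aug 14, sell 133: 133/994 × $4,990.17 → $667.69
Total COGS = $889.27 + $522.11 + $667.69 = $2,079.07
Ending inventory (cost pool remaining) = $4,322.48

Ending inventory = $4,322.48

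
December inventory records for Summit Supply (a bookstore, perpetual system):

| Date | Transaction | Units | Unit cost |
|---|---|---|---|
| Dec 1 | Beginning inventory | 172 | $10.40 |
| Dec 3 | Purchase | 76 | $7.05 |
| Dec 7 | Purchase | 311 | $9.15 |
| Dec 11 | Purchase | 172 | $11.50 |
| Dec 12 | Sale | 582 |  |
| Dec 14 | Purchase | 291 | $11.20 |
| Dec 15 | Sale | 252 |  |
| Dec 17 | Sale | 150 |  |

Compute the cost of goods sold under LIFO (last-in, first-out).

Dec 12, 582 sold [LIFO — newest first]: 172 @ $11.50 + 311 @ $9.15 + 76 @ $7.05 + 23 @ $10.40 = $5,598.65
Dec 15, 252 sold [LIFO — newest first]: 252 @ $11.20 = $2,822.40
Dec 17, 150 sold [LIFO — newest first]: 39 @ $11.20 + 111 @ $10.40 = $1,591.20
Total COGS = $5,598.65 + $2,822.40 + $1,591.20 = $10,012.25
Ending inventory: 38 @ $10.40 = $395.20

COGS = $10,012.25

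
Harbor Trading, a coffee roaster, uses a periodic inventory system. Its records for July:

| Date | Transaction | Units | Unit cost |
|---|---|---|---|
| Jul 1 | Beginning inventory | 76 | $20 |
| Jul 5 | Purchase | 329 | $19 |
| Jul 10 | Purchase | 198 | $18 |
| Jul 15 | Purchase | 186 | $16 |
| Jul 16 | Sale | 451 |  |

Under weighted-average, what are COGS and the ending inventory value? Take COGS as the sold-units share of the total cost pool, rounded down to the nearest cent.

COGS = $8,180.30; ending inventory = $6,130.70

Jul 16, sell 451: 451/789 × $14,311.00 → $8,180.30
Ending inventory (cost pool remaining) = $6,130.70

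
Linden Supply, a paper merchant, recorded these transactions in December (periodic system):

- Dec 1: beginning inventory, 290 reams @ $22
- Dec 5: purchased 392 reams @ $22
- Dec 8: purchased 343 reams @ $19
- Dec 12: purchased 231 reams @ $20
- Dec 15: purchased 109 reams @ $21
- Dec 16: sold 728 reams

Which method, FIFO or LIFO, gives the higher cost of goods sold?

FIFO

FIFO COGS: 290 @ $22 + 392 @ $22 + 46 @ $19 = $15,878
LIFO COGS: 109 @ $21 + 231 @ $20 + 343 @ $19 + 45 @ $22 = $14,416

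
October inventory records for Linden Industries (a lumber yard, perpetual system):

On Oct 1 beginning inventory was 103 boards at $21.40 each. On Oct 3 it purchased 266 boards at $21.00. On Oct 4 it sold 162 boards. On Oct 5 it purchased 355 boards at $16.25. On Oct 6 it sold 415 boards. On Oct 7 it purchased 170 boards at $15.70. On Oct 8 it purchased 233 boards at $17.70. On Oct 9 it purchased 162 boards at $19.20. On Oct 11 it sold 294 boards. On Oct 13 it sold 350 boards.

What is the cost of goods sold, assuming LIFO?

COGS = $22,007.25

Oct 4, 162 sold [LIFO — newest first]: 162 @ $21.00 = $3,402.00
Oct 6, 415 sold [LIFO — newest first]: 355 @ $16.25 + 60 @ $21.00 = $7,028.75
Oct 11, 294 sold [LIFO — newest first]: 162 @ $19.20 + 132 @ $17.70 = $5,446.80
Oct 13, 350 sold [LIFO — newest first]: 101 @ $17.70 + 170 @ $15.70 + 44 @ $21.00 + 35 @ $21.40 = $6,129.70
Total COGS = $3,402.00 + $7,028.75 + $5,446.80 + $6,129.70 = $22,007.25
Ending inventory: 68 @ $21.40 = $1,455.20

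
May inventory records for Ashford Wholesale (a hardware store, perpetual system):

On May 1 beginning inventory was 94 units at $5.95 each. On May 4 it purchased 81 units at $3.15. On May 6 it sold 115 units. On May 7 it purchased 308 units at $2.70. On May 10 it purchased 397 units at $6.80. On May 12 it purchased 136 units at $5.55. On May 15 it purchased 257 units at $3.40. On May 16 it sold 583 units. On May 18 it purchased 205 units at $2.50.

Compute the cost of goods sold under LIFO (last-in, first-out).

May 6, 115 sold [LIFO — newest first]: 81 @ $3.15 + 34 @ $5.95 = $457.45
May 16, 583 sold [LIFO — newest first]: 257 @ $3.40 + 136 @ $5.55 + 190 @ $6.80 = $2,920.60
Total COGS = $457.45 + $2,920.60 = $3,378.05
Ending inventory: 60 @ $5.95 + 308 @ $2.70 + 207 @ $6.80 + 205 @ $2.50 = $3,108.70
Check: goods available $6,486.75 = COGS $3,378.05 + ending $3,108.70

COGS = $3,378.05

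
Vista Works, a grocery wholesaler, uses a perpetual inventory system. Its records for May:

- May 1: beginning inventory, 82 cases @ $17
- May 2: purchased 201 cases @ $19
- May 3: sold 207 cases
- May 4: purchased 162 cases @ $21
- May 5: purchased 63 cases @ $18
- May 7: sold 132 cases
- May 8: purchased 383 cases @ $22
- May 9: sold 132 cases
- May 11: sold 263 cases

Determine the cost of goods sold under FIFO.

May 3, 207 sold [FIFO — oldest first]: 82 @ $17 + 125 @ $19 = $3,769
May 7, 132 sold [FIFO — oldest first]: 76 @ $19 + 56 @ $21 = $2,620
May 9, 132 sold [FIFO — oldest first]: 106 @ $21 + 26 @ $18 = $2,694
May 11, 263 sold [FIFO — oldest first]: 37 @ $18 + 226 @ $22 = $5,638
Total COGS = $3,769 + $2,620 + $2,694 + $5,638 = $14,721
Ending inventory: 157 @ $22 = $3,454

COGS = $14,721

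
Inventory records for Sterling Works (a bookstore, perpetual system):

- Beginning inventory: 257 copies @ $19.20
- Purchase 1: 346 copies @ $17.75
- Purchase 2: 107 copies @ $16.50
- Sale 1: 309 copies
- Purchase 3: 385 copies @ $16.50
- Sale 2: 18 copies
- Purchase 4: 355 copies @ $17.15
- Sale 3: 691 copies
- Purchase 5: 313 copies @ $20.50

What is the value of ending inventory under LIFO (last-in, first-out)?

Ending inventory = $14,418.40

Sale 1 (309) [LIFO — newest first]: 107 @ $16.50 + 202 @ $17.75 = $5,351.00
Sale 2 (18) [LIFO — newest first]: 18 @ $16.50 = $297.00
Sale 3 (691) [LIFO — newest first]: 355 @ $17.15 + 336 @ $16.50 = $11,632.25
Total COGS = $5,351.00 + $297.00 + $11,632.25 = $17,280.25
Ending inventory: 257 @ $19.20 + 144 @ $17.75 + 31 @ $16.50 + 313 @ $20.50 = $14,418.40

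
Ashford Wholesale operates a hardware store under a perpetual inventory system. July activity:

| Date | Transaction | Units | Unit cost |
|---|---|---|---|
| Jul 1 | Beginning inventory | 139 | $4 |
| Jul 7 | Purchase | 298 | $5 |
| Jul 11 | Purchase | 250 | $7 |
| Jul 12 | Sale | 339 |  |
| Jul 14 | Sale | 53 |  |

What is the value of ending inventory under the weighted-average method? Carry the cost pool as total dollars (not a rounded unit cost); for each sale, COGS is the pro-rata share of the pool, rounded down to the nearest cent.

Ending inventory = $1,630.02

After Jul 1: 139 on hand, pool $556.00 (≈ $4.0000 each)
After Jul 7: 437 on hand, pool $2,046.00 (≈ $4.6819 each)
After Jul 11: 687 on hand, pool $3,796.00 (≈ $5.5255 each)
Jul 12, sell 339: 339/687 × $3,796.00 → $1,873.13
Jul 14, sell 53: 53/348 × $1,922.87 → $292.85
Total COGS = $1,873.13 + $292.85 = $2,165.98
Ending inventory (cost pool remaining) = $1,630.02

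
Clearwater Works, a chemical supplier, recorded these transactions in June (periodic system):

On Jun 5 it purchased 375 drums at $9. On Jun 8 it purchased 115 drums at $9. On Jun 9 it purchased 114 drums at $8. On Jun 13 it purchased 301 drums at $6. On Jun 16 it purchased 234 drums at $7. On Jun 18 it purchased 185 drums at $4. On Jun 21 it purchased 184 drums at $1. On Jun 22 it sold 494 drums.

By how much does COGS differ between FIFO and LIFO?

$2,643

FIFO COGS: 375 @ $9 + 115 @ $9 + 4 @ $8 = $4,442
LIFO COGS: 184 @ $1 + 185 @ $4 + 125 @ $7 = $1,799
Difference = |$4,442 − $1,799| = $2,643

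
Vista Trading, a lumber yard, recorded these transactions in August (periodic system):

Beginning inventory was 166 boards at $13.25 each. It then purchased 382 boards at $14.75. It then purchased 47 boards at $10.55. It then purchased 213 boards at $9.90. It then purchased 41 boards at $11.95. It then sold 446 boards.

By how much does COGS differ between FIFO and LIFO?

FIFO COGS: 166 @ $13.25 + 280 @ $14.75 = $6,329.50
LIFO COGS: 41 @ $11.95 + 213 @ $9.90 + 47 @ $10.55 + 145 @ $14.75 = $5,233.25
Difference = |$6,329.50 − $5,233.25| = $1,096.25

$1,096.25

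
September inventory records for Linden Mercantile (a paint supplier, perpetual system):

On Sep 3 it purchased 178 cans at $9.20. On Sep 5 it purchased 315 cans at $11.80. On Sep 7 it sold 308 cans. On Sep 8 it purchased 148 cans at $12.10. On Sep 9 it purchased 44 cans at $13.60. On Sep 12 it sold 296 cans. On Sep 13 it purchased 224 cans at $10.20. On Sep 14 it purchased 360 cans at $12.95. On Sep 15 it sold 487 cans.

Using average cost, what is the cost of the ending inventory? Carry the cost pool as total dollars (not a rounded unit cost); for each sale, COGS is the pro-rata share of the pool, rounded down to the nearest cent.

After Sep 3: 178 on hand, pool $1,637.60 (≈ $9.2000 each)
After Sep 5: 493 on hand, pool $5,354.60 (≈ $10.8613 each)
Sep 7, sell 308: 308/493 × $5,354.60 → $3,345.26
After Sep 8: 333 on hand, pool $3,800.14 (≈ $11.4118 each)
After Sep 9: 377 on hand, pool $4,398.54 (≈ $11.6672 each)
Sep 12, sell 296: 296/377 × $4,398.54 → $3,453.49
After Sep 13: 305 on hand, pool $3,229.85 (≈ $10.5897 each)
After Sep 14: 665 on hand, pool $7,891.85 (≈ $11.8674 each)
Sep 15, sell 487: 487/665 × $7,891.85 → $5,779.44
Total COGS = $3,345.26 + $3,453.49 + $5,779.44 = $12,578.19
Ending inventory (cost pool remaining) = $2,112.41

Ending inventory = $2,112.41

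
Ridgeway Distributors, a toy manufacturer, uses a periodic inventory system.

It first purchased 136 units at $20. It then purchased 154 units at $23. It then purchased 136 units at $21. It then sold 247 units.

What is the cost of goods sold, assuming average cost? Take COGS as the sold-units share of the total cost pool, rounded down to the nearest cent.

Sale 1, sell 247: 247/426 × $9,118.00 → $5,286.72
Ending inventory (cost pool remaining) = $3,831.28

COGS = $5,286.72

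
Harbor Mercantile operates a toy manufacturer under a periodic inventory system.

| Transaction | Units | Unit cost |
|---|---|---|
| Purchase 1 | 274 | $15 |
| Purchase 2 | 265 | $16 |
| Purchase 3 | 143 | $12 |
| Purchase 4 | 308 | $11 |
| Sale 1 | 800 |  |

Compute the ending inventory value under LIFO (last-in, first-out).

Ending inventory = $2,850

Sale 1 (800) [LIFO — newest first]: 308 @ $11 + 143 @ $12 + 265 @ $16 + 84 @ $15 = $10,604
Ending inventory: 190 @ $15 = $2,850
Check: goods available $13,454 = COGS $10,604 + ending $2,850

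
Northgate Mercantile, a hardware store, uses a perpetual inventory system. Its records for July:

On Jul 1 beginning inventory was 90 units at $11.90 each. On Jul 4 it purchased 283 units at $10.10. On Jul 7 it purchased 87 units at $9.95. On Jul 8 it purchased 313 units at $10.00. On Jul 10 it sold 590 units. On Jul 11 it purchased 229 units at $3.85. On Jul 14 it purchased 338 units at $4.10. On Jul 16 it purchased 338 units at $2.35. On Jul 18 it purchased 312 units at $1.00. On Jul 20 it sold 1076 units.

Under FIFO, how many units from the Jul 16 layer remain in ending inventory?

Jul 10, 590 sold [FIFO — oldest first]: 90 @ $11.90 + 283 @ $10.10 + 87 @ $9.95 + 130 @ $10.00 = $6,094.95
Jul 20, 1076 sold [FIFO — oldest first]: 183 @ $10.00 + 229 @ $3.85 + 338 @ $4.10 + 326 @ $2.35 = $4,863.55
Total COGS = $6,094.95 + $4,863.55 = $10,958.50
Ending inventory: 12 @ $2.35 + 312 @ $1.00 = $340.20
Check: goods available $11,298.70 = COGS $10,958.50 + ending $340.20

12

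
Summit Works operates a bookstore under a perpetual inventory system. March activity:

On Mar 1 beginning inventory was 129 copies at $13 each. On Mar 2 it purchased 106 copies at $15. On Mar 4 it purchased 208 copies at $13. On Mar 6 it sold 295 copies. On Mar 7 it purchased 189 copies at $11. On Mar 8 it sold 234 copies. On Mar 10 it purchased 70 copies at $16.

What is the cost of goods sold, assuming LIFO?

COGS = $6,711

Mar 6, 295 sold [LIFO — newest first]: 208 @ $13 + 87 @ $15 = $4,009
Mar 8, 234 sold [LIFO — newest first]: 189 @ $11 + 19 @ $15 + 26 @ $13 = $2,702
Total COGS = $4,009 + $2,702 = $6,711
Ending inventory: 103 @ $13 + 70 @ $16 = $2,459
Check: goods available $9,170 = COGS $6,711 + ending $2,459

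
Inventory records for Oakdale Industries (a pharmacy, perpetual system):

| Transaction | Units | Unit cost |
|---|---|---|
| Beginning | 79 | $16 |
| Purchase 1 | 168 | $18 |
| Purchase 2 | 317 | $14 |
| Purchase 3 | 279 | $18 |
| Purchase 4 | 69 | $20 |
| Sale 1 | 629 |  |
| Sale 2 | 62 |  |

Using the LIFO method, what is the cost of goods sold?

COGS = $11,308

Sale 1 (629) [LIFO — newest first]: 69 @ $20 + 279 @ $18 + 281 @ $14 = $10,336
Sale 2 (62) [LIFO — newest first]: 36 @ $14 + 26 @ $18 = $972
Total COGS = $10,336 + $972 = $11,308
Ending inventory: 79 @ $16 + 142 @ $18 = $3,820
Check: goods available $15,128 = COGS $11,308 + ending $3,820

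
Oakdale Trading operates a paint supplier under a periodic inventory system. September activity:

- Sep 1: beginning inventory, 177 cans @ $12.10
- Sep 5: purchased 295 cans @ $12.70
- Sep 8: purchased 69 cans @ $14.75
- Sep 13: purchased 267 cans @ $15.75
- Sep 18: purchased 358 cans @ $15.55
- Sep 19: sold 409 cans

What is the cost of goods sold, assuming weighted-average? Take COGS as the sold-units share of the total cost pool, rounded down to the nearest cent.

COGS = $5,850.20

Sep 19, sell 409: 409/1166 × $16,678.10 → $5,850.20
Ending inventory (cost pool remaining) = $10,827.90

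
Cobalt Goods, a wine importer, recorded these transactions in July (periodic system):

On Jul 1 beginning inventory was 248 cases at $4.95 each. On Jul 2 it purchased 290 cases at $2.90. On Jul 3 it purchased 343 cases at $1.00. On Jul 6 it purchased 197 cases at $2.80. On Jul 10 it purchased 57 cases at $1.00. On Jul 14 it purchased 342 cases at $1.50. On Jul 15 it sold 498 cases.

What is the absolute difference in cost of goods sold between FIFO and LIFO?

$1,105.40

FIFO COGS: 248 @ $4.95 + 250 @ $2.90 = $1,952.60
LIFO COGS: 342 @ $1.50 + 57 @ $1.00 + 99 @ $2.80 = $847.20
Difference = |$1,952.60 − $847.20| = $1,105.40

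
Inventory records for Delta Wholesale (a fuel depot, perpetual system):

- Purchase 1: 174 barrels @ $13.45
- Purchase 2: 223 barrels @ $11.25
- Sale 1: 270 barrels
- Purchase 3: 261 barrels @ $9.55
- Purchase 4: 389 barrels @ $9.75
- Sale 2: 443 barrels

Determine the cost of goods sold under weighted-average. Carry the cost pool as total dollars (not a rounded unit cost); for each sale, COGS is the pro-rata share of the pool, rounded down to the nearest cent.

COGS = $7,765.76

After Purchase 1: 174 on hand, pool $2,340.30 (≈ $13.4500 each)
After Purchase 2: 397 on hand, pool $4,849.05 (≈ $12.2142 each)
Sale 1, sell 270: 270/397 × $4,849.05 → $3,297.84
After Purchase 3: 388 on hand, pool $4,043.76 (≈ $10.4221 each)
After Purchase 4: 777 on hand, pool $7,836.51 (≈ $10.0856 each)
Sale 2, sell 443: 443/777 × $7,836.51 → $4,467.92
Total COGS = $3,297.84 + $4,467.92 = $7,765.76
Ending inventory (cost pool remaining) = $3,368.59
Check: goods available $11,134.35 = COGS $7,765.76 + ending $3,368.59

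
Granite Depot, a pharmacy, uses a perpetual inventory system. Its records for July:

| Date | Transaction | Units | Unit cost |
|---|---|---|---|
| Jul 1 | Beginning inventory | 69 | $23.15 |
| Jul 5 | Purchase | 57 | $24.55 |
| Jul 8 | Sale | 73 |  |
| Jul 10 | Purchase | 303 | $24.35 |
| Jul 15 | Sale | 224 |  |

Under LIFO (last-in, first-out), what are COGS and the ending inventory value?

COGS = $7,224.15; ending inventory = $3,150.60

Jul 8, 73 sold [LIFO — newest first]: 57 @ $24.55 + 16 @ $23.15 = $1,769.75
Jul 15, 224 sold [LIFO — newest first]: 224 @ $24.35 = $5,454.40
Total COGS = $1,769.75 + $5,454.40 = $7,224.15
Ending inventory: 53 @ $23.15 + 79 @ $24.35 = $3,150.60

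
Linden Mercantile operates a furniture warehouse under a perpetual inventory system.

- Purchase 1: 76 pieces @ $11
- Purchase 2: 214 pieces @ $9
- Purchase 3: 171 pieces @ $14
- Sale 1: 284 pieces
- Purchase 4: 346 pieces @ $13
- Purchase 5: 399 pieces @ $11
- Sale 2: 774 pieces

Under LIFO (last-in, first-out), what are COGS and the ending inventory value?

Sale 1 (284) [LIFO — newest first]: 171 @ $14 + 113 @ $9 = $3,411
Sale 2 (774) [LIFO — newest first]: 399 @ $11 + 346 @ $13 + 29 @ $9 = $9,148
Total COGS = $3,411 + $9,148 = $12,559
Ending inventory: 76 @ $11 + 72 @ $9 = $1,484
Check: goods available $14,043 = COGS $12,559 + ending $1,484

COGS = $12,559; ending inventory = $1,484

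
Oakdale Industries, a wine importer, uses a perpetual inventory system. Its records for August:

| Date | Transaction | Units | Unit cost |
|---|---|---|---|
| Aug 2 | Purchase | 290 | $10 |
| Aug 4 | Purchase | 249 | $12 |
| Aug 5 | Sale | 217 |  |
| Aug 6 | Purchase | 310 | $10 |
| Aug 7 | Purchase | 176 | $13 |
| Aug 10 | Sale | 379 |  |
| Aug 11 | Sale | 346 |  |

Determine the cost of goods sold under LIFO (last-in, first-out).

COGS = $10,446

Aug 5, 217 sold [LIFO — newest first]: 217 @ $12 = $2,604
Aug 10, 379 sold [LIFO — newest first]: 176 @ $13 + 203 @ $10 = $4,318
Aug 11, 346 sold [LIFO — newest first]: 107 @ $10 + 32 @ $12 + 207 @ $10 = $3,524
Total COGS = $2,604 + $4,318 + $3,524 = $10,446
Ending inventory: 83 @ $10 = $830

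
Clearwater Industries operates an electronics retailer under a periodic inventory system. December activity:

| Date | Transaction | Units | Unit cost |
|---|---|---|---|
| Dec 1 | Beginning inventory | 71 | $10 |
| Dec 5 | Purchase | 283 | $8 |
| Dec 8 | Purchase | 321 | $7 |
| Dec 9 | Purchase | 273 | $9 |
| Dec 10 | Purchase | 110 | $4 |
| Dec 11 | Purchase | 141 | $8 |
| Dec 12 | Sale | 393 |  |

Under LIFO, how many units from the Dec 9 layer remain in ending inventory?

131

Dec 12, 393 sold [LIFO — newest first]: 141 @ $8 + 110 @ $4 + 142 @ $9 = $2,846
Ending inventory: 71 @ $10 + 283 @ $8 + 321 @ $7 + 131 @ $9 = $6,400
Check: goods available $9,246 = COGS $2,846 + ending $6,400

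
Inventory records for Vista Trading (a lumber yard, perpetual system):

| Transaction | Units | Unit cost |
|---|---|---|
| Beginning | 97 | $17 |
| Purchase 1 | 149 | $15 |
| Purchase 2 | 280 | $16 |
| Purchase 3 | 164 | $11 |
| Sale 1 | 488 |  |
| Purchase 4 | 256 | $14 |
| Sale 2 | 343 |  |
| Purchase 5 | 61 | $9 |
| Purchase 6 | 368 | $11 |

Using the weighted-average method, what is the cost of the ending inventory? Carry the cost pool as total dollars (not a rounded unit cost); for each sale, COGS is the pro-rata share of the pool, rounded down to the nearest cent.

After Beginning: 97 on hand, pool $1,649.00 (≈ $17.0000 each)
After Purchase 1: 246 on hand, pool $3,884.00 (≈ $15.7886 each)
After Purchase 2: 526 on hand, pool $8,364.00 (≈ $15.9011 each)
After Purchase 3: 690 on hand, pool $10,168.00 (≈ $14.7362 each)
Sale 1, sell 488: 488/690 × $10,168.00 → $7,191.28
After Purchase 4: 458 on hand, pool $6,560.72 (≈ $14.3247 each)
Sale 2, sell 343: 343/458 × $6,560.72 → $4,913.37
After Purchase 5: 176 on hand, pool $2,196.35 (≈ $12.4793 each)
After Purchase 6: 544 on hand, pool $6,244.35 (≈ $11.4786 each)
Total COGS = $7,191.28 + $4,913.37 = $12,104.65
Ending inventory (cost pool remaining) = $6,244.35

Ending inventory = $6,244.35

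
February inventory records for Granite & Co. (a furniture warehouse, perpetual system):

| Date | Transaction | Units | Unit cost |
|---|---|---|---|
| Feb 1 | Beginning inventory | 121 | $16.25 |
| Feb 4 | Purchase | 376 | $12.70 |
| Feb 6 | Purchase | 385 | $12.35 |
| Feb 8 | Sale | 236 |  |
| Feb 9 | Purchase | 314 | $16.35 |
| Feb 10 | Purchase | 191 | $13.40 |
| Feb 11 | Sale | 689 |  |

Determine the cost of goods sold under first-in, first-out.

COGS = $12,199.25

Feb 8, 236 sold [FIFO — oldest first]: 121 @ $16.25 + 115 @ $12.70 = $3,426.75
Feb 11, 689 sold [FIFO — oldest first]: 261 @ $12.70 + 385 @ $12.35 + 43 @ $16.35 = $8,772.50
Total COGS = $3,426.75 + $8,772.50 = $12,199.25
Ending inventory: 271 @ $16.35 + 191 @ $13.40 = $6,990.25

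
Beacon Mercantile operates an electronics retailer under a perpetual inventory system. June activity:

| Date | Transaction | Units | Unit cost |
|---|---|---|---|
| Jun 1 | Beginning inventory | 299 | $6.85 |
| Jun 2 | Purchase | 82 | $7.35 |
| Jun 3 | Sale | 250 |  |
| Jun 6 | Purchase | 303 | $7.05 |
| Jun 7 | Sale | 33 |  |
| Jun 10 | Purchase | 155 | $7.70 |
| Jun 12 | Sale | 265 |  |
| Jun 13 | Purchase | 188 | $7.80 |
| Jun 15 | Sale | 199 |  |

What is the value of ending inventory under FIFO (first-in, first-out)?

Jun 3, 250 sold [FIFO — oldest first]: 250 @ $6.85 = $1,712.50
Jun 7, 33 sold [FIFO — oldest first]: 33 @ $6.85 = $226.05
Jun 12, 265 sold [FIFO — oldest first]: 16 @ $6.85 + 82 @ $7.35 + 167 @ $7.05 = $1,889.65
Jun 15, 199 sold [FIFO — oldest first]: 136 @ $7.05 + 63 @ $7.70 = $1,443.90
Total COGS = $1,712.50 + $226.05 + $1,889.65 + $1,443.90 = $5,272.10
Ending inventory: 92 @ $7.70 + 188 @ $7.80 = $2,174.80

Ending inventory = $2,174.80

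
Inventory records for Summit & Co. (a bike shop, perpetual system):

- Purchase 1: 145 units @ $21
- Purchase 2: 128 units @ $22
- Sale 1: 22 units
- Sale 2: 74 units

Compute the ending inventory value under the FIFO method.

Ending inventory = $3,845

Sale 1 (22) [FIFO — oldest first]: 22 @ $21 = $462
Sale 2 (74) [FIFO — oldest first]: 74 @ $21 = $1,554
Total COGS = $462 + $1,554 = $2,016
Ending inventory: 49 @ $21 + 128 @ $22 = $3,845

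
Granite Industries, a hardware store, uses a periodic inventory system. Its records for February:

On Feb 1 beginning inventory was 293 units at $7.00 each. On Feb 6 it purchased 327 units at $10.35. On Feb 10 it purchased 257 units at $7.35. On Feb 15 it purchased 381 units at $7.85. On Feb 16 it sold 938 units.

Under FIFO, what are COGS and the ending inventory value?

COGS = $7,803.25; ending inventory = $2,512.00

Feb 16, 938 sold [FIFO — oldest first]: 293 @ $7.00 + 327 @ $10.35 + 257 @ $7.35 + 61 @ $7.85 = $7,803.25
Ending inventory: 320 @ $7.85 = $2,512.00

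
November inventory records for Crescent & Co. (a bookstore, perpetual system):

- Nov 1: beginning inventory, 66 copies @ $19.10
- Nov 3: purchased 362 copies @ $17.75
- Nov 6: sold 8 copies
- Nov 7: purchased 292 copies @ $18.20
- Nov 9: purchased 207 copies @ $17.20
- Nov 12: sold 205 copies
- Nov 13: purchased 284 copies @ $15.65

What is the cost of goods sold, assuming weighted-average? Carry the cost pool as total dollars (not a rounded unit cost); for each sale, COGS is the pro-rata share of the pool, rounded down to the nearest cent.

After Nov 1: 66 on hand, pool $1,260.60 (≈ $19.1000 each)
After Nov 3: 428 on hand, pool $7,686.10 (≈ $17.9582 each)
Nov 6, sell 8: 8/428 × $7,686.10 → $143.66
After Nov 7: 712 on hand, pool $12,856.84 (≈ $18.0574 each)
After Nov 9: 919 on hand, pool $16,417.24 (≈ $17.8642 each)
Nov 12, sell 205: 205/919 × $16,417.24 → $3,662.16
After Nov 13: 998 on hand, pool $17,199.68 (≈ $17.2341 each)
Total COGS = $143.66 + $3,662.16 = $3,805.82
Ending inventory (cost pool remaining) = $17,199.68

COGS = $3,805.82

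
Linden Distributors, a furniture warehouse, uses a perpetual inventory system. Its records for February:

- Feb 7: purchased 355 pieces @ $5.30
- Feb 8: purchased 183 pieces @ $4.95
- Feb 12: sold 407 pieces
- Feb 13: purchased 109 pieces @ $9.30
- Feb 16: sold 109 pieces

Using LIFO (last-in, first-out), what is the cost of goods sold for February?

Feb 12, 407 sold [LIFO — newest first]: 183 @ $4.95 + 224 @ $5.30 = $2,093.05
Feb 16, 109 sold [LIFO — newest first]: 109 @ $9.30 = $1,013.70
Total COGS = $2,093.05 + $1,013.70 = $3,106.75
Ending inventory: 131 @ $5.30 = $694.30

COGS = $3,106.75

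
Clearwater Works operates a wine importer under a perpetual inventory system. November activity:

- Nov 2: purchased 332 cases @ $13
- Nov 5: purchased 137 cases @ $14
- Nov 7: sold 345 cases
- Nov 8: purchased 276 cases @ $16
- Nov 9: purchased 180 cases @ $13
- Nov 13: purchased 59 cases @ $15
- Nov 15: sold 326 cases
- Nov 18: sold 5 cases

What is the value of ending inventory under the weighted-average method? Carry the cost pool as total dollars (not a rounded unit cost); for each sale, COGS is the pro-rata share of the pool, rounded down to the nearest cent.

Ending inventory = $4,477.45

After Nov 2: 332 on hand, pool $4,316.00 (≈ $13.0000 each)
After Nov 5: 469 on hand, pool $6,234.00 (≈ $13.2921 each)
Nov 7, sell 345: 345/469 × $6,234.00 → $4,585.77
After Nov 8: 400 on hand, pool $6,064.23 (≈ $15.1606 each)
After Nov 9: 580 on hand, pool $8,404.23 (≈ $14.4901 each)
After Nov 13: 639 on hand, pool $9,289.23 (≈ $14.5371 each)
Nov 15, sell 326: 326/639 × $9,289.23 → $4,739.10
Nov 18, sell 5: 5/313 × $4,550.13 → $72.68
Total COGS = $4,585.77 + $4,739.10 + $72.68 = $9,397.55
Ending inventory (cost pool remaining) = $4,477.45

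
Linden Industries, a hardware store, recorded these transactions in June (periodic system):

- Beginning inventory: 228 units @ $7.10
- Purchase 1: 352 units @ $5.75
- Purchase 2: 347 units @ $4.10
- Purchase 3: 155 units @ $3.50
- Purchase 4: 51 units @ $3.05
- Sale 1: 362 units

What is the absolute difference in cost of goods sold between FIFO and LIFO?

FIFO COGS: 228 @ $7.10 + 134 @ $5.75 = $2,389.30
LIFO COGS: 51 @ $3.05 + 155 @ $3.50 + 156 @ $4.10 = $1,337.65
Difference = |$2,389.30 − $1,337.65| = $1,051.65

$1,051.65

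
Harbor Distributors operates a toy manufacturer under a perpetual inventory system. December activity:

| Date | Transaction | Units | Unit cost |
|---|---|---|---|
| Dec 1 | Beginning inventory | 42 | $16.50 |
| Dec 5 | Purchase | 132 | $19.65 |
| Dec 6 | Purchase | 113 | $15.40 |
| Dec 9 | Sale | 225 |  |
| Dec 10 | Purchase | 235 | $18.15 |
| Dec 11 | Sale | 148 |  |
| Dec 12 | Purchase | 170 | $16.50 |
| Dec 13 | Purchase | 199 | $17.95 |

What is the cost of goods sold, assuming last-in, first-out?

Dec 9, 225 sold [LIFO — newest first]: 113 @ $15.40 + 112 @ $19.65 = $3,941.00
Dec 11, 148 sold [LIFO — newest first]: 148 @ $18.15 = $2,686.20
Total COGS = $3,941.00 + $2,686.20 = $6,627.20
Ending inventory: 42 @ $16.50 + 20 @ $19.65 + 87 @ $18.15 + 170 @ $16.50 + 199 @ $17.95 = $9,042.10
Check: goods available $15,669.30 = COGS $6,627.20 + ending $9,042.10

COGS = $6,627.20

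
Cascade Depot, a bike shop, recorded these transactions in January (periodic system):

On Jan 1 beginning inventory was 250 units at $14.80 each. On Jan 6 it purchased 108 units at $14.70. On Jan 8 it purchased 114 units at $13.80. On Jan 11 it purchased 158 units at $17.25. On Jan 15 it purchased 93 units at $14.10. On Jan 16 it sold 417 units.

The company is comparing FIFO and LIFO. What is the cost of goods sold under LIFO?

FIFO COGS: 250 @ $14.80 + 108 @ $14.70 + 59 @ $13.80 = $6,101.80
LIFO COGS: 93 @ $14.10 + 158 @ $17.25 + 114 @ $13.80 + 52 @ $14.70 = $6,374.40

COGS = $6,374.40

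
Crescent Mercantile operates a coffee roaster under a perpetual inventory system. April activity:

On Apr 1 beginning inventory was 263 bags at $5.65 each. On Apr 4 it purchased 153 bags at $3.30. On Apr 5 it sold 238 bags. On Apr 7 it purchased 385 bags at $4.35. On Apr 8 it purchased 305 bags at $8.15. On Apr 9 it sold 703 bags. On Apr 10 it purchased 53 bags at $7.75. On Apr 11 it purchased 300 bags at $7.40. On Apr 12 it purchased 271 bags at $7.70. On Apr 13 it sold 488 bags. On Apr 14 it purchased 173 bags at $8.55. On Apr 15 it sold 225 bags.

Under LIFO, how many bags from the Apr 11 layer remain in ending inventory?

31

Apr 5, 238 sold [LIFO — newest first]: 153 @ $3.30 + 85 @ $5.65 = $985.15
Apr 9, 703 sold [LIFO — newest first]: 305 @ $8.15 + 385 @ $4.35 + 13 @ $5.65 = $4,233.95
Apr 13, 488 sold [LIFO — newest first]: 271 @ $7.70 + 217 @ $7.40 = $3,692.50
Apr 15, 225 sold [LIFO — newest first]: 173 @ $8.55 + 52 @ $7.40 = $1,863.95
Total COGS = $985.15 + $4,233.95 + $3,692.50 + $1,863.95 = $10,775.55
Ending inventory: 165 @ $5.65 + 53 @ $7.75 + 31 @ $7.40 = $1,572.40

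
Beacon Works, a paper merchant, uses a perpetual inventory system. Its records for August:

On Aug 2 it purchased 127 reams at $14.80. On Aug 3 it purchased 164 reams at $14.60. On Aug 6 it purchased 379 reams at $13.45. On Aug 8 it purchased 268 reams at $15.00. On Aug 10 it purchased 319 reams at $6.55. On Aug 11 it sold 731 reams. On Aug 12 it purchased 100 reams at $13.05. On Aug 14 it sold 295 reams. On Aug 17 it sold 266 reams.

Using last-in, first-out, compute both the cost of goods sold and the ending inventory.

Aug 11, 731 sold [LIFO — newest first]: 319 @ $6.55 + 268 @ $15.00 + 144 @ $13.45 = $8,046.25
Aug 14, 295 sold [LIFO — newest first]: 100 @ $13.05 + 195 @ $13.45 = $3,927.75
Aug 17, 266 sold [LIFO — newest first]: 40 @ $13.45 + 164 @ $14.60 + 62 @ $14.80 = $3,850.00
Total COGS = $8,046.25 + $3,927.75 + $3,850.00 = $15,824.00
Ending inventory: 65 @ $14.80 = $962.00
Check: goods available $16,786.00 = COGS $15,824.00 + ending $962.00

COGS = $15,824.00; ending inventory = $962.00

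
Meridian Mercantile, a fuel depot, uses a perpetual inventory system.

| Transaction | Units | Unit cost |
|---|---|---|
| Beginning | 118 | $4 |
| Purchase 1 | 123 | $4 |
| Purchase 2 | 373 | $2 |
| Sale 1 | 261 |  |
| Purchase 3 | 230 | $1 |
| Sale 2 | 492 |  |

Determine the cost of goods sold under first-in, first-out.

COGS = $1,849

Sale 1 (261) [FIFO — oldest first]: 118 @ $4 + 123 @ $4 + 20 @ $2 = $1,004
Sale 2 (492) [FIFO — oldest first]: 353 @ $2 + 139 @ $1 = $845
Total COGS = $1,004 + $845 = $1,849
Ending inventory: 91 @ $1 = $91
Check: goods available $1,940 = COGS $1,849 + ending $91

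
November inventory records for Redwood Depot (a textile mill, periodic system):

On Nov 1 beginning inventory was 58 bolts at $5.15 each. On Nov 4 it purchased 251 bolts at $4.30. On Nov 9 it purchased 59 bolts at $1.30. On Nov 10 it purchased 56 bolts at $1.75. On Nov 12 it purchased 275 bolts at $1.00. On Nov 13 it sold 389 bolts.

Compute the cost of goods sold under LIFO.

COGS = $448.40

Nov 13, 389 sold [LIFO — newest first]: 275 @ $1.00 + 56 @ $1.75 + 58 @ $1.30 = $448.40
Ending inventory: 58 @ $5.15 + 251 @ $4.30 + 1 @ $1.30 = $1,379.30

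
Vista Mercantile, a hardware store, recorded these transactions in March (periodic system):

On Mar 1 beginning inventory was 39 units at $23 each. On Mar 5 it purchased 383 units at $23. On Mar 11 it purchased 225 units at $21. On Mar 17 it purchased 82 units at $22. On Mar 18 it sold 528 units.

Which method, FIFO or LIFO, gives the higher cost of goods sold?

FIFO

FIFO COGS: 39 @ $23 + 383 @ $23 + 106 @ $21 = $11,932
LIFO COGS: 82 @ $22 + 225 @ $21 + 221 @ $23 = $11,612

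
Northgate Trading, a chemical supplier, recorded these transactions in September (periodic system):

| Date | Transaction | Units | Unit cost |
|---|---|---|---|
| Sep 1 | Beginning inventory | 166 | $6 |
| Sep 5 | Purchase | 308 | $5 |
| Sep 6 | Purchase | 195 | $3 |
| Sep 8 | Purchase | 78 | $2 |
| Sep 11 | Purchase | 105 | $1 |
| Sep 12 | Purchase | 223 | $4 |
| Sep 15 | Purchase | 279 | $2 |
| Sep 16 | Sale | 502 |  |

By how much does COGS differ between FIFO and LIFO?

$1,170

FIFO COGS: 166 @ $6 + 308 @ $5 + 28 @ $3 = $2,620
LIFO COGS: 279 @ $2 + 223 @ $4 = $1,450
Difference = |$2,620 − $1,450| = $1,170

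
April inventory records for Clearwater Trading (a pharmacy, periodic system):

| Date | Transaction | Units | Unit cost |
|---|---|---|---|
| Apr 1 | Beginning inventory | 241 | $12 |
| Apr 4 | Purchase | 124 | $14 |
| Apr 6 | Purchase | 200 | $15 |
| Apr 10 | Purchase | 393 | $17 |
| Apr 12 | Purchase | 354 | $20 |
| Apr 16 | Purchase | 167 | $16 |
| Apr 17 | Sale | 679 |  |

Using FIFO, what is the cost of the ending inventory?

Apr 17, 679 sold [FIFO — oldest first]: 241 @ $12 + 124 @ $14 + 200 @ $15 + 114 @ $17 = $9,566
Ending inventory: 279 @ $17 + 354 @ $20 + 167 @ $16 = $14,495

Ending inventory = $14,495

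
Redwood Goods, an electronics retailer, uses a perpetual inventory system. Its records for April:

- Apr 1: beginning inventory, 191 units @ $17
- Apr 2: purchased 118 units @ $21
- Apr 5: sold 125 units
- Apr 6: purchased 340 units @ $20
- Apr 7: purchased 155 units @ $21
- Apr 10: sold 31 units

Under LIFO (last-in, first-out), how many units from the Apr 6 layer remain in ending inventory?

340

Apr 5, 125 sold [LIFO — newest first]: 118 @ $21 + 7 @ $17 = $2,597
Apr 10, 31 sold [LIFO — newest first]: 31 @ $21 = $651
Total COGS = $2,597 + $651 = $3,248
Ending inventory: 184 @ $17 + 340 @ $20 + 124 @ $21 = $12,532
Check: goods available $15,780 = COGS $3,248 + ending $12,532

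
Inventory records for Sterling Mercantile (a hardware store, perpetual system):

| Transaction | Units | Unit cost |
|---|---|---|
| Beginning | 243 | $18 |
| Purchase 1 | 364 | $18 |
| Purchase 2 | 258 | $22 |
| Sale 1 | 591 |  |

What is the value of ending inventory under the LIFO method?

Sale 1 (591) [LIFO — newest first]: 258 @ $22 + 333 @ $18 = $11,670
Ending inventory: 243 @ $18 + 31 @ $18 = $4,932
Check: goods available $16,602 = COGS $11,670 + ending $4,932

Ending inventory = $4,932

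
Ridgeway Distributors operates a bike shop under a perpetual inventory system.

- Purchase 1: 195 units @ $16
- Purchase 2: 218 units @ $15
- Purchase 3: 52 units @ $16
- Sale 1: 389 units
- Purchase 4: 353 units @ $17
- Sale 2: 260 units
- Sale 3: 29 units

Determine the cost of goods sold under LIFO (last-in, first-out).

Sale 1 (389) [LIFO — newest first]: 52 @ $16 + 218 @ $15 + 119 @ $16 = $6,006
Sale 2 (260) [LIFO — newest first]: 260 @ $17 = $4,420
Sale 3 (29) [LIFO — newest first]: 29 @ $17 = $493
Total COGS = $6,006 + $4,420 + $493 = $10,919
Ending inventory: 76 @ $16 + 64 @ $17 = $2,304

COGS = $10,919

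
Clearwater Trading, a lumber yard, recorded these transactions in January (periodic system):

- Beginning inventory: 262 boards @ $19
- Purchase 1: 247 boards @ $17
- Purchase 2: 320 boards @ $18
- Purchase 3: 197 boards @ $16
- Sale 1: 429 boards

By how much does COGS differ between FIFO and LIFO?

$489

FIFO COGS: 262 @ $19 + 167 @ $17 = $7,817
LIFO COGS: 197 @ $16 + 232 @ $18 = $7,328
Difference = |$7,817 − $7,328| = $489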